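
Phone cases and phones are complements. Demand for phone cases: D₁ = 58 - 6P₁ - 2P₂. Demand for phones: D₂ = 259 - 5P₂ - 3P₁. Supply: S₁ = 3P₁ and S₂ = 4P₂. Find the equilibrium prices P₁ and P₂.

P₁ = 4/75, P₂ = 28.76

Market 1: 58 - 6P₁ - 2P₂ = 3P₁ → 9P₁ + 2P₂ = 58.
Market 2: 9P₂ + 3P₁ = 259.
Eliminating P₂: 9×(1) − 2×(2) gives 75P₁ = 4, so P₁ = 4/75.
Back-substitute into (2): P₂ = (259 − 3×4/75) / 9 = 28.76.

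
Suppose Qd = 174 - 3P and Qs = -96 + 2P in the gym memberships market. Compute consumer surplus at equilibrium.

Consumer surplus = 24

Equilibrium: 174 - 3P = -96 + 2P gives P* = 54, Q* = 12.
Demand choke price (Qd = 0): P = 58.
CS = ½(58 − 54)(12) = 24.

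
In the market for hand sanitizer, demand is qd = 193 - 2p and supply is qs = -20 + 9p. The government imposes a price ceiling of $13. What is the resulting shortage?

Shortage = 70

Equilibrium price would be p* = 213/11, so the ceiling at 13 binds.
At p = 13: qd = 193 − 2(13) = 167, qs = -20 + 9(13) = 97.
Shortage = 167 − 97 = 70.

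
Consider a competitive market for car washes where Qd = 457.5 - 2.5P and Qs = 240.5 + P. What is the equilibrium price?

Set Qd = Qs: 457.5 - 2.5P = 240.5 + P.
217 = 3.5P, so P* = 62.
Q* = 457.5 − 2.5(62) = 302.5.

P* = 62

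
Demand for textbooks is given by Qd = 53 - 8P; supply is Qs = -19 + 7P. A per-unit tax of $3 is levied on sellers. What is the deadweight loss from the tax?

Deadweight loss = 16.8

Pre-tax equilibrium: P* = 4.8, Q* = 14.6.
Tax on sellers shifts supply to Qs = -19 + 7(P − 3) = -40 + 7P.
53 - 8P = -40 + 7P gives buyer price Pb = 6.2; sellers receive Ps = 6.2 − 3 = 3.2.
New quantity: Q = 53 − 8(6.2) = 3.4.
DWL = ½ × 3 × (14.6 − 3.4) = 16.8.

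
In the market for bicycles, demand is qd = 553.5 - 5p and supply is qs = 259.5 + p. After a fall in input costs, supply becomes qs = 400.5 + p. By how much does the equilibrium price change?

Original equilibrium: p* = 49, q* = 308.5.
New equilibrium: 553.5 - 5p = 400.5 + p, so 153 = 6p and p' = 25.5; q' = 553.5 − 5(25.5) = 426.
Change in price: 25.5 − 49 = -23.5.

Δp = -23.5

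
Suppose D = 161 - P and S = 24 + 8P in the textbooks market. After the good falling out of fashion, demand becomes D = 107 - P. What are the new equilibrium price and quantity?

P' = 83/9, Q' = 880/9

Original equilibrium: P* = 137/9, Q* = 1312/9.
New equilibrium: 107 - P = 24 + 8P, so 83 = 9P and P' = 83/9; Q' = 107 − 1(83/9) = 880/9.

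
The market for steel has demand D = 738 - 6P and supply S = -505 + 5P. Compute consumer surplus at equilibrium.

Consumer surplus = 300

Equilibrium: 738 - 6P = -505 + 5P gives P* = 113, Q* = 60.
Demand choke price (D = 0): P = 123.
CS = ½(123 − 113)(60) = 300.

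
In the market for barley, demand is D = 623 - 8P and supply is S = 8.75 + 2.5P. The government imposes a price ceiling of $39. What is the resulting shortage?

Equilibrium price would be P* = 58.5, so the ceiling at 39 binds.
At P = 39: D = 623 − 8(39) = 311, S = 8.75 + 2.5(39) = 106.25.
Shortage = 311 − 106.25 = 204.75.

Shortage = 204.75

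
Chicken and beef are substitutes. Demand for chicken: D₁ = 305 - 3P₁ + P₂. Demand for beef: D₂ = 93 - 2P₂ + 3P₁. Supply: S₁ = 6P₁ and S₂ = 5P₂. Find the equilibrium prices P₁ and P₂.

Market 1: 305 - 3P₁ + P₂ = 6P₁ → 9P₁ - P₂ = 305.
Market 2: 7P₂ - 3P₁ = 93.
Eliminating P₂: 7×(1) + 1×(2) gives 60P₁ = 2228, so P₁ = 557/15.
Back-substitute into (2): P₂ = (93 + 3×557/15) / 7 = 29.2.

P₁ = 557/15, P₂ = 29.2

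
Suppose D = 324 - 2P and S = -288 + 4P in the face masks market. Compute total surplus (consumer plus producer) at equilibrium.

Equilibrium: 324 - 2P = -288 + 4P gives P* = 102, Q* = 120.
Demand choke price: P = 162; supply starts at P = 72.
CS = ½(162 − 102)(120) = 3600; PS = ½(102 − 72)(120) = 1800.

Total surplus = 5400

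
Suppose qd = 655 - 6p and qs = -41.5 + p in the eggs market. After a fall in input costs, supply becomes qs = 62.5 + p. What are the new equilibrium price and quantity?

p' = 1185/14, q' = 1030/7

Original equilibrium: p* = 99.5, q* = 58.
New equilibrium: 655 - 6p = 62.5 + p, so 592.5 = 7p and p' = 1185/14; q' = 655 − 6(1185/14) = 1030/7.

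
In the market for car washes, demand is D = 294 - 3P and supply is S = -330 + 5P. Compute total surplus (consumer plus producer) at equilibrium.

Equilibrium: 294 - 3P = -330 + 5P gives P* = 78, Q* = 60.
Demand choke price: P = 98; supply starts at P = 66.
CS = ½(98 − 78)(60) = 600; PS = ½(78 − 66)(60) = 360.

Total surplus = 960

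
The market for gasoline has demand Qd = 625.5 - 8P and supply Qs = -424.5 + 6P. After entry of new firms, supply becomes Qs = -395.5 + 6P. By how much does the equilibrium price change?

Original equilibrium: P* = 75, Q* = 25.5.
New equilibrium: 625.5 - 8P = -395.5 + 6P, so 1021 = 14P and P' = 1021/14; Q' = 625.5 − 8(1021/14) = 589/14.
Change in price: 1021/14 − 75 = -29/14.

ΔP = -29/14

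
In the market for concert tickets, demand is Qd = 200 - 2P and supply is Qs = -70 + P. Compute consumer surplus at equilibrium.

Equilibrium: 200 - 2P = -70 + P gives P* = 90, Q* = 20.
Demand choke price (Qd = 0): P = 100.
CS = ½(100 − 90)(20) = 100.

Consumer surplus = 100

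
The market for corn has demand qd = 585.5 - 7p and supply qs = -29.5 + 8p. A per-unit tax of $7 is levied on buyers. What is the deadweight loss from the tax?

Deadweight loss = 1372/15

Pre-tax equilibrium: p* = 41, q* = 298.5.
Tax on buyers shifts demand to qd = 585.5 − 7(p + 7) = 536.5 - 7p.
536.5 - 7p = -29.5 + 8p gives seller price ps = 566/15; buyers pay pb = 566/15 + 7 = 671/15.
New quantity: q = 585.5 − 7(671/15) = 8171/30.
DWL = ½ × 7 × (298.5 − 8171/30) = 1372/15.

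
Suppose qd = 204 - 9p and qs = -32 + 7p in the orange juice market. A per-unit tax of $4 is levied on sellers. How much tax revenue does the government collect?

Pre-tax equilibrium: p* = 14.75, q* = 71.25.
Tax on sellers shifts supply to qs = -32 + 7(p − 4) = -60 + 7p.
204 - 9p = -60 + 7p gives buyer price pb = 16.5; sellers receive ps = 16.5 − 4 = 12.5.
New quantity: q = 204 − 9(16.5) = 55.5.
Revenue = 4 × 55.5 = 222.

Tax revenue = 222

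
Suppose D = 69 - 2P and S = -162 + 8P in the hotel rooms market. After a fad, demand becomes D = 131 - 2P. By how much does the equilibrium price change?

ΔP = 6.2

Original equilibrium: P* = 23.1, Q* = 22.8.
New equilibrium: 131 - 2P = -162 + 8P, so 293 = 10P and P' = 29.3; Q' = 131 − 2(29.3) = 72.4.
Change in price: 29.3 − 23.1 = 6.2.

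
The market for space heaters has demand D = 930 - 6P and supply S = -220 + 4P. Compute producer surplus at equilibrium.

Producer surplus = 7200

Equilibrium: 930 - 6P = -220 + 4P gives P* = 115, Q* = 240.
Supply starts at P = 55 (where S = 0).
PS = ½(115 − 55)(240) = 7200.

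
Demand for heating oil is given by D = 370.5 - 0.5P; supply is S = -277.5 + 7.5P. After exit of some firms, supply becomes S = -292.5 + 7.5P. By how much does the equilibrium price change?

ΔP = 1.875

Original equilibrium: P* = 81, Q* = 330.
New equilibrium: 370.5 - 0.5P = -292.5 + 7.5P, so 663 = 8P and P' = 82.875; Q' = 370.5 − 0.5(82.875) = 329.0625.
Change in price: 82.875 − 81 = 1.875.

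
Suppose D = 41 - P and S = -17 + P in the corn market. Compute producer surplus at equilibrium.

Equilibrium: 41 - P = -17 + P gives P* = 29, Q* = 12.
Supply starts at P = 17 (where S = 0).
PS = ½(29 − 17)(12) = 72.

Producer surplus = 72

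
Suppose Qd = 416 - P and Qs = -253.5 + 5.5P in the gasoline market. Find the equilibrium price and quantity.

P* = 103, Q* = 313

Set Qd = Qs: 416 - P = -253.5 + 5.5P.
669.5 = 6.5P, so P* = 103.
Q* = 416 − 1(103) = 313.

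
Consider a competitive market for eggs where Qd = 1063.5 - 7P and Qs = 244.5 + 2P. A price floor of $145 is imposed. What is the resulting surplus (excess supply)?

Equilibrium price would be P* = 91, so the floor at 145 binds.
At P = 145: Qd = 48.5, Qs = 534.5.
Surplus = 534.5 − 48.5 = 486.

Surplus = 486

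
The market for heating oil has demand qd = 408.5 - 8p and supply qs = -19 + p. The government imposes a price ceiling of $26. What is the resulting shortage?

Shortage = 193.5

Equilibrium price would be p* = 47.5, so the ceiling at 26 binds.
At p = 26: qd = 408.5 − 8(26) = 200.5, qs = -19 + 1(26) = 7.
Shortage = 200.5 − 7 = 193.5.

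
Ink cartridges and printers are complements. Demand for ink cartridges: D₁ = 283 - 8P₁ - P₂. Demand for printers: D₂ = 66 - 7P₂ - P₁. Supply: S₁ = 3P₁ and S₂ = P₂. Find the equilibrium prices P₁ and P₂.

Market 1: 283 - 8P₁ - P₂ = 3P₁ → 11P₁ + P₂ = 283.
Market 2: 8P₂ + P₁ = 66.
Eliminating P₂: 8×(1) − 1×(2) gives 87P₁ = 2198, so P₁ = 2198/87.
Back-substitute into (2): P₂ = (66 − 1×2198/87) / 8 = 443/87.

P₁ = 2198/87, P₂ = 443/87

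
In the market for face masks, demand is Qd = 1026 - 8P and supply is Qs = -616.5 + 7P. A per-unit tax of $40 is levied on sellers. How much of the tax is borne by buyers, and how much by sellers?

Pre-tax equilibrium: P* = 109.5, Q* = 150.
Tax on sellers shifts supply to Qs = -616.5 + 7(P − 40) = -896.5 + 7P.
1026 - 8P = -896.5 + 7P gives buyer price Pb = 769/6; sellers receive Ps = 769/6 − 40 = 529/6.
New quantity: Q = 1026 − 8(769/6) = 2/3.
Buyer burden = 769/6 − 109.5 = 56/3; seller burden = 109.5 − 529/6 = 64/3.

Buyers bear 56/3, sellers bear 64/3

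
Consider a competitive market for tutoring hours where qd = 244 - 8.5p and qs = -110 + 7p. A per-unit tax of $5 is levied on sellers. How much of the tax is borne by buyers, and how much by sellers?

Pre-tax equilibrium: p* = 708/31, q* = 1546/31.
Tax on sellers shifts supply to qs = -110 + 7(p − 5) = -145 + 7p.
244 - 8.5p = -145 + 7p gives buyer price pb = 778/31; sellers receive ps = 778/31 − 5 = 623/31.
New quantity: q = 244 − 8.5(778/31) = 951/31.
Buyer burden = 778/31 − 708/31 = 70/31; seller burden = 708/31 − 623/31 = 85/31.

Buyers bear 70/31, sellers bear 85/31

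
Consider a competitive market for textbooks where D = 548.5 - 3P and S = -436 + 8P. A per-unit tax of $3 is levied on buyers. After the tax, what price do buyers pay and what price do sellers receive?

Pre-tax equilibrium: P* = 89.5, Q* = 280.
Tax on buyers shifts demand to D = 548.5 − 3(P + 3) = 539.5 - 3P.
539.5 - 3P = -436 + 8P gives seller price Ps = 1951/22; buyers pay Pb = 1951/22 + 3 = 2017/22.
New quantity: Q = 548.5 − 3(2017/22) = 3008/11.

Buyers pay 2017/22, sellers receive 1951/22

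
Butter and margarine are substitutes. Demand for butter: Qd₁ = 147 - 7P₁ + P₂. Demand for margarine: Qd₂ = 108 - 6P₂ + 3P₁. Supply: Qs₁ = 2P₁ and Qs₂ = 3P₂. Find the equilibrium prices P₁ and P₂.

Market 1: 147 - 7P₁ + P₂ = 2P₁ → 9P₁ - P₂ = 147.
Market 2: 9P₂ - 3P₁ = 108.
Eliminating P₂: 9×(1) + 1×(2) gives 78P₁ = 1431, so P₁ = 477/26.
Back-substitute into (2): P₂ = (108 + 3×477/26) / 9 = 471/26.

P₁ = 477/26, P₂ = 471/26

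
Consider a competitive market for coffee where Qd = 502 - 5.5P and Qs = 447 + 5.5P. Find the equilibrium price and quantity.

P* = 5, Q* = 474.5

Set Qd = Qs: 502 - 5.5P = 447 + 5.5P.
55 = 11P, so P* = 5.
Q* = 502 − 5.5(5) = 474.5.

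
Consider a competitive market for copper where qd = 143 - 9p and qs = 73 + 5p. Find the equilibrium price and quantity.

p* = 5, q* = 98

Set qd = qs: 143 - 9p = 73 + 5p.
70 = 14p, so p* = 5.
q* = 143 − 9(5) = 98.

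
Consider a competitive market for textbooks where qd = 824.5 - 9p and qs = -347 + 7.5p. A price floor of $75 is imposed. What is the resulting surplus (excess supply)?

Equilibrium price would be p* = 71, so the floor at 75 binds.
At p = 75: qd = 149.5, qs = 215.5.
Surplus = 215.5 − 149.5 = 66.

Surplus = 66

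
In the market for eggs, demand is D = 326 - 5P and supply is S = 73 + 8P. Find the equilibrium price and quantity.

P* = 253/13, Q* = 2973/13

Set D = S: 326 - 5P = 73 + 8P.
253 = 13P, so P* = 253/13.
Q* = 326 − 5(253/13) = 2973/13.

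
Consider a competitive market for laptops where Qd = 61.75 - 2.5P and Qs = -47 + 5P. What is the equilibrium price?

P* = 14.5

Set Qd = Qs: 61.75 - 2.5P = -47 + 5P.
108.75 = 7.5P, so P* = 14.5.
Q* = 61.75 − 2.5(14.5) = 25.5.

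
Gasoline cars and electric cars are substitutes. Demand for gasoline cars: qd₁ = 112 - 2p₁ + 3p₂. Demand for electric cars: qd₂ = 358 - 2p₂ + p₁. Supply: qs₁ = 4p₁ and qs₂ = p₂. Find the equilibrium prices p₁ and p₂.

p₁ = 94, p₂ = 452/3

Market 1: 112 - 2p₁ + 3p₂ = 4p₁ → 6p₁ - 3p₂ = 112.
Market 2: 3p₂ - p₁ = 358.
Eliminating p₂: 3×(1) + 3×(2) gives 15p₁ = 1410, so p₁ = 94.
Back-substitute into (2): p₂ = (358 + 1×94) / 3 = 452/3.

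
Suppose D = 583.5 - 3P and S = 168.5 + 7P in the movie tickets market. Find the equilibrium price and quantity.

Set D = S: 583.5 - 3P = 168.5 + 7P.
415 = 10P, so P* = 41.5.
Q* = 583.5 − 3(41.5) = 459.

P* = 41.5, Q* = 459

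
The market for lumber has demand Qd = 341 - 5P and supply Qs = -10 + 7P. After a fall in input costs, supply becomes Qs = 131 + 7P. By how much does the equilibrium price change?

Original equilibrium: P* = 29.25, Q* = 194.75.
New equilibrium: 341 - 5P = 131 + 7P, so 210 = 12P and P' = 17.5; Q' = 341 − 5(17.5) = 253.5.
Change in price: 17.5 − 29.25 = -11.75.

ΔP = -11.75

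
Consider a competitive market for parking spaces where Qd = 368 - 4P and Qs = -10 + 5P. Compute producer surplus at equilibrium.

Equilibrium: 368 - 4P = -10 + 5P gives P* = 42, Q* = 200.
Supply starts at P = 2 (where Qs = 0).
PS = ½(42 − 2)(200) = 4000.

Producer surplus = 4000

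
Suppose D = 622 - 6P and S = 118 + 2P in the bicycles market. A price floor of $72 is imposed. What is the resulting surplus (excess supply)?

Surplus = 72

Equilibrium price would be P* = 63, so the floor at 72 binds.
At P = 72: D = 190, S = 262.
Surplus = 262 − 190 = 72.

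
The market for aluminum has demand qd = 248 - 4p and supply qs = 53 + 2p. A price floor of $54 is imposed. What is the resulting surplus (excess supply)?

Equilibrium price would be p* = 32.5, so the floor at 54 binds.
At p = 54: qd = 32, qs = 161.
Surplus = 161 − 32 = 129.

Surplus = 129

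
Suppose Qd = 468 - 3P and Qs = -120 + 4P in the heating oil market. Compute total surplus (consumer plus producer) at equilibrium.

Total surplus = 13608

Equilibrium: 468 - 3P = -120 + 4P gives P* = 84, Q* = 216.
Demand choke price: P = 156; supply starts at P = 30.
CS = ½(156 − 84)(216) = 7776; PS = ½(84 − 30)(216) = 5832.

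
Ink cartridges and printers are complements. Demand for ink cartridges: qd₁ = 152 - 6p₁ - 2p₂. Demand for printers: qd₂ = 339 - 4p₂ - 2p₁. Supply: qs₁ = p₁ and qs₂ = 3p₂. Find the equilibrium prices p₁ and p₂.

p₁ = 386/45, p₂ = 2069/45

Market 1: 152 - 6p₁ - 2p₂ = p₁ → 7p₁ + 2p₂ = 152.
Market 2: 7p₂ + 2p₁ = 339.
Eliminating p₂: 7×(1) − 2×(2) gives 45p₁ = 386, so p₁ = 386/45.
Back-substitute into (2): p₂ = (339 − 2×386/45) / 7 = 2069/45.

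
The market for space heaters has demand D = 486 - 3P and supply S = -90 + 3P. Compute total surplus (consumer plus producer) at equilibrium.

Equilibrium: 486 - 3P = -90 + 3P gives P* = 96, Q* = 198.
Demand choke price: P = 162; supply starts at P = 30.
CS = ½(162 − 96)(198) = 6534; PS = ½(96 − 30)(198) = 6534.

Total surplus = 13068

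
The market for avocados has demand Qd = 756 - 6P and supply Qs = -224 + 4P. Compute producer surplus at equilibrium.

Producer surplus = 3528

Equilibrium: 756 - 6P = -224 + 4P gives P* = 98, Q* = 168.
Supply starts at P = 56 (where Qs = 0).
PS = ½(98 − 56)(168) = 3528.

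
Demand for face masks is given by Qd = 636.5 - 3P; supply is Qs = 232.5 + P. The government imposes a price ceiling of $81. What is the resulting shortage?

Shortage = 80

Equilibrium price would be P* = 101, so the ceiling at 81 binds.
At P = 81: Qd = 636.5 − 3(81) = 393.5, Qs = 232.5 + 1(81) = 313.5.
Shortage = 393.5 − 313.5 = 80.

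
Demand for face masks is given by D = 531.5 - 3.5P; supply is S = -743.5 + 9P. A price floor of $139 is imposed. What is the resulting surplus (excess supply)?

Equilibrium price would be P* = 102, so the floor at 139 binds.
At P = 139: D = 45, S = 507.5.
Surplus = 507.5 − 45 = 462.5.

Surplus = 462.5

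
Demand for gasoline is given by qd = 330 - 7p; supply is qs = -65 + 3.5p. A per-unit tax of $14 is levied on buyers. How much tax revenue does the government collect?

Pre-tax equilibrium: p* = 790/21, q* = 200/3.
Tax on buyers shifts demand to qd = 330 − 7(p + 14) = 232 - 7p.
232 - 7p = -65 + 3.5p gives seller price ps = 198/7; buyers pay pb = 198/7 + 14 = 296/7.
New quantity: q = 330 − 7(296/7) = 34.
Revenue = 14 × 34 = 476.

Tax revenue = 476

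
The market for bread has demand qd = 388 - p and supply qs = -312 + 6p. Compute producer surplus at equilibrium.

Producer surplus = 6912

Equilibrium: 388 - p = -312 + 6p gives p* = 100, q* = 288.
Supply starts at p = 52 (where qs = 0).
PS = ½(100 − 52)(288) = 6912.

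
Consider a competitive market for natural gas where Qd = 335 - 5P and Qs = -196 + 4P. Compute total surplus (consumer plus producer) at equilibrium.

Equilibrium: 335 - 5P = -196 + 4P gives P* = 59, Q* = 40.
Demand choke price: P = 67; supply starts at P = 49.
CS = ½(67 − 59)(40) = 160; PS = ½(59 − 49)(40) = 200.

Total surplus = 360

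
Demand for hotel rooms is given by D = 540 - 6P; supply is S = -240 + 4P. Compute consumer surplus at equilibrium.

Equilibrium: 540 - 6P = -240 + 4P gives P* = 78, Q* = 72.
Demand choke price (D = 0): P = 90.
CS = ½(90 − 78)(72) = 432.

Consumer surplus = 432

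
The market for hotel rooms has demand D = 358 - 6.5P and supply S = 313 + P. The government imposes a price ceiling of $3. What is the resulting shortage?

Shortage = 22.5

Equilibrium price would be P* = 6, so the ceiling at 3 binds.
At P = 3: D = 358 − 6.5(3) = 338.5, S = 313 + 1(3) = 316.
Shortage = 338.5 − 316 = 22.5.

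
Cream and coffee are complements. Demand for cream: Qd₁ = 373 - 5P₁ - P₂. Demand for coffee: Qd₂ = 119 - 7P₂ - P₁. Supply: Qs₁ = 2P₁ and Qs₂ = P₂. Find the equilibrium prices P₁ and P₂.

P₁ = 573/11, P₂ = 92/11

Market 1: 373 - 5P₁ - P₂ = 2P₁ → 7P₁ + P₂ = 373.
Market 2: 8P₂ + P₁ = 119.
Eliminating P₂: 8×(1) − 1×(2) gives 55P₁ = 2865, so P₁ = 573/11.
Back-substitute into (2): P₂ = (119 − 1×573/11) / 8 = 92/11.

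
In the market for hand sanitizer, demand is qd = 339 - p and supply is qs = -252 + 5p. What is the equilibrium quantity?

Set qd = qs: 339 - p = -252 + 5p.
591 = 6p, so p* = 98.5.
q* = 339 − 1(98.5) = 240.5.

q* = 240.5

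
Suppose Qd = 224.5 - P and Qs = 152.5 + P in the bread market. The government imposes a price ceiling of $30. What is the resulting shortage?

Shortage = 12

Equilibrium price would be P* = 36, so the ceiling at 30 binds.
At P = 30: Qd = 224.5 − 1(30) = 194.5, Qs = 152.5 + 1(30) = 182.5.
Shortage = 194.5 − 182.5 = 12.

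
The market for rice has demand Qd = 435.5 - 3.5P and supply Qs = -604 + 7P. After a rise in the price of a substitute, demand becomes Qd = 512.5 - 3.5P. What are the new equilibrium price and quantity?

Original equilibrium: P* = 99, Q* = 89.
New equilibrium: 512.5 - 3.5P = -604 + 7P, so 1116.5 = 10.5P and P' = 319/3; Q' = 512.5 − 3.5(319/3) = 421/3.

P' = 319/3, Q' = 421/3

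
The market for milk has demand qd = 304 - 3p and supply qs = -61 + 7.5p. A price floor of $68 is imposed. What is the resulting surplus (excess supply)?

Equilibrium price would be p* = 730/21, so the floor at 68 binds.
At p = 68: qd = 100, qs = 449.
Surplus = 449 − 100 = 349.

Surplus = 349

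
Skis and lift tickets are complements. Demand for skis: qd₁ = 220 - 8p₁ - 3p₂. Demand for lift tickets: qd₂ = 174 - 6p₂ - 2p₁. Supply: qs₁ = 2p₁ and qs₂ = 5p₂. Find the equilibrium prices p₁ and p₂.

Market 1: 220 - 8p₁ - 3p₂ = 2p₁ → 10p₁ + 3p₂ = 220.
Market 2: 11p₂ + 2p₁ = 174.
Eliminating p₂: 11×(1) − 3×(2) gives 104p₁ = 1898, so p₁ = 18.25.
Back-substitute into (2): p₂ = (174 − 2×18.25) / 11 = 12.5.

p₁ = 18.25, p₂ = 12.5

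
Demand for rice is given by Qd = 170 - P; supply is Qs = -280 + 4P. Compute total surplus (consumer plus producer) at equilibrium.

Equilibrium: 170 - P = -280 + 4P gives P* = 90, Q* = 80.
Demand choke price: P = 170; supply starts at P = 70.
CS = ½(170 − 90)(80) = 3200; PS = ½(90 − 70)(80) = 800.

Total surplus = 4000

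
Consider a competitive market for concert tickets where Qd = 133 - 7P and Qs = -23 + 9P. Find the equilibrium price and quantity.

Set Qd = Qs: 133 - 7P = -23 + 9P.
156 = 16P, so P* = 9.75.
Q* = 133 − 7(9.75) = 64.75.

P* = 9.75, Q* = 64.75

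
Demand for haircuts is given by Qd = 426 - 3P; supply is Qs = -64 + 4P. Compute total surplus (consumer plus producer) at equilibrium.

Equilibrium: 426 - 3P = -64 + 4P gives P* = 70, Q* = 216.
Demand choke price: P = 142; supply starts at P = 16.
CS = ½(142 − 70)(216) = 7776; PS = ½(70 − 16)(216) = 5832.

Total surplus = 13608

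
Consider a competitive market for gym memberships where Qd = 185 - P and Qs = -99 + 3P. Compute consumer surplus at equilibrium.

Equilibrium: 185 - P = -99 + 3P gives P* = 71, Q* = 114.
Demand choke price (Qd = 0): P = 185.
CS = ½(185 − 71)(114) = 6498.

Consumer surplus = 6498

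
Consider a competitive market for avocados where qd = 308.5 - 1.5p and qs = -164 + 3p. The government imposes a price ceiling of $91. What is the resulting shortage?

Equilibrium price would be p* = 105, so the ceiling at 91 binds.
At p = 91: qd = 308.5 − 1.5(91) = 172, qs = -164 + 3(91) = 109.
Shortage = 172 − 109 = 63.

Shortage = 63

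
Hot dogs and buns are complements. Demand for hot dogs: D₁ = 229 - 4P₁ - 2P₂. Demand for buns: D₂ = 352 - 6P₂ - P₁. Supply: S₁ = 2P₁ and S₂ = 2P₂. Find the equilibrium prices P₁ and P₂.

P₁ = 564/23, P₂ = 1883/46

Market 1: 229 - 4P₁ - 2P₂ = 2P₁ → 6P₁ + 2P₂ = 229.
Market 2: 8P₂ + P₁ = 352.
Eliminating P₂: 8×(1) − 2×(2) gives 46P₁ = 1128, so P₁ = 564/23.
Back-substitute into (2): P₂ = (352 − 1×564/23) / 8 = 1883/46.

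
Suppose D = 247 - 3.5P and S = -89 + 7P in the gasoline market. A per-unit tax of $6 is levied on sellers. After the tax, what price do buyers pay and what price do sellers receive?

Pre-tax equilibrium: P* = 32, Q* = 135.
Tax on sellers shifts supply to S = -89 + 7(P − 6) = -131 + 7P.
247 - 3.5P = -131 + 7P gives buyer price Pb = 36; sellers receive Ps = 36 − 6 = 30.
New quantity: Q = 247 − 3.5(36) = 121.

Buyers pay $36, sellers receive $30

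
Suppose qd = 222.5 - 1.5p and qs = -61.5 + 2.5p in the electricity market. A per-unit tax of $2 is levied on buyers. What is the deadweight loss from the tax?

Deadweight loss = 1.875

Pre-tax equilibrium: p* = 71, q* = 116.
Tax on buyers shifts demand to qd = 222.5 − 1.5(p + 2) = 219.5 - 1.5p.
219.5 - 1.5p = -61.5 + 2.5p gives seller price ps = 70.25; buyers pay pb = 70.25 + 2 = 72.25.
New quantity: q = 222.5 − 1.5(72.25) = 114.125.
DWL = ½ × 2 × (116 − 114.125) = 1.875.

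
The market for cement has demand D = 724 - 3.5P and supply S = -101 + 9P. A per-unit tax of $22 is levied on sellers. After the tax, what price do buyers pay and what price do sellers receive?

Pre-tax equilibrium: P* = 66, Q* = 493.
Tax on sellers shifts supply to S = -101 + 9(P − 22) = -299 + 9P.
724 - 3.5P = -299 + 9P gives buyer price Pb = 81.84; sellers receive Ps = 81.84 − 22 = 59.84.
New quantity: Q = 724 − 3.5(81.84) = 437.56.

Buyers pay $81.84, sellers receive $59.84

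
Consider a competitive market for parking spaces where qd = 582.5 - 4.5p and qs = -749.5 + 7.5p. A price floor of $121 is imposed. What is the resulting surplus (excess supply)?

Surplus = 120

Equilibrium price would be p* = 111, so the floor at 121 binds.
At p = 121: qd = 38, qs = 158.
Surplus = 158 − 38 = 120.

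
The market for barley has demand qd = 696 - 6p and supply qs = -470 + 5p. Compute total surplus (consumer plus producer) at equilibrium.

Total surplus = 660

Equilibrium: 696 - 6p = -470 + 5p gives p* = 106, q* = 60.
Demand choke price: p = 116; supply starts at p = 94.
CS = ½(116 − 106)(60) = 300; PS = ½(106 − 94)(60) = 360.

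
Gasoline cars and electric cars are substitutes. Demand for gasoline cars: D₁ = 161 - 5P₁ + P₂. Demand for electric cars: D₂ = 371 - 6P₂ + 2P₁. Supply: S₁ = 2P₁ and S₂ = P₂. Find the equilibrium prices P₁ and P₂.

Market 1: 161 - 5P₁ + P₂ = 2P₁ → 7P₁ - P₂ = 161.
Market 2: 7P₂ - 2P₁ = 371.
Eliminating P₂: 7×(1) + 1×(2) gives 47P₁ = 1498, so P₁ = 1498/47.
Back-substitute into (2): P₂ = (371 + 2×1498/47) / 7 = 2919/47.

P₁ = 1498/47, P₂ = 2919/47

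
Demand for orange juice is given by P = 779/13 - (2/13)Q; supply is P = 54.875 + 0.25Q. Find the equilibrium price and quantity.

P* = 58, Q* = 12.5

Set the two price expressions equal: 779/13 - (2/13)Q = 54.875 + 0.25Q.
525/104 = (21/52)Q, so Q* = 12.5.
P* = 779/13 − (2/13)(12.5) = 58.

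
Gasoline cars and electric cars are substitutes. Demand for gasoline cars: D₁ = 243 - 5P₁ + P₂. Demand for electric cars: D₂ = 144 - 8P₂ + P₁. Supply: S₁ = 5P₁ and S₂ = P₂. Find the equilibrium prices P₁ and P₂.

Market 1: 243 - 5P₁ + P₂ = 5P₁ → 10P₁ - P₂ = 243.
Market 2: 9P₂ - P₁ = 144.
Eliminating P₂: 9×(1) + 1×(2) gives 89P₁ = 2331, so P₁ = 2331/89.
Back-substitute into (2): P₂ = (144 + 1×2331/89) / 9 = 1683/89.

P₁ = 2331/89, P₂ = 1683/89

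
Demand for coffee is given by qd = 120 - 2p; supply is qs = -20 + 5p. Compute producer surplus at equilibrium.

Producer surplus = 640

Equilibrium: 120 - 2p = -20 + 5p gives p* = 20, q* = 80.
Supply starts at p = 4 (where qs = 0).
PS = ½(20 − 4)(80) = 640.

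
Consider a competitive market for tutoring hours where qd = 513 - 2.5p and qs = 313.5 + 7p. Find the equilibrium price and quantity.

p* = 21, q* = 460.5

Set qd = qs: 513 - 2.5p = 313.5 + 7p.
199.5 = 9.5p, so p* = 21.
q* = 513 − 2.5(21) = 460.5.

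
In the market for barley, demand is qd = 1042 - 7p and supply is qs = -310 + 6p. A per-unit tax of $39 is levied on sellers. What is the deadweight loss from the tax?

Pre-tax equilibrium: p* = 104, q* = 314.
Tax on sellers shifts supply to qs = -310 + 6(p − 39) = -544 + 6p.
1042 - 7p = -544 + 6p gives buyer price pb = 122; sellers receive ps = 122 − 39 = 83.
New quantity: q = 1042 − 7(122) = 188.
DWL = ½ × 39 × (314 − 188) = 2457.

Deadweight loss = 2457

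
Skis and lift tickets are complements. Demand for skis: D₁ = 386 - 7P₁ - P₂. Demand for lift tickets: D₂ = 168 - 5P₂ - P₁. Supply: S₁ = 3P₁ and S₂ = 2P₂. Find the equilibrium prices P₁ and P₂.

P₁ = 2534/69, P₂ = 1294/69

Market 1: 386 - 7P₁ - P₂ = 3P₁ → 10P₁ + P₂ = 386.
Market 2: 7P₂ + P₁ = 168.
Eliminating P₂: 7×(1) − 1×(2) gives 69P₁ = 2534, so P₁ = 2534/69.
Back-substitute into (2): P₂ = (168 − 1×2534/69) / 7 = 1294/69.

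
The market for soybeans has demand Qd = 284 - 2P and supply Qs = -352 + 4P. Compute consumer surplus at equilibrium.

Consumer surplus = 1296

Equilibrium: 284 - 2P = -352 + 4P gives P* = 106, Q* = 72.
Demand choke price (Qd = 0): P = 142.
CS = ½(142 − 106)(72) = 1296.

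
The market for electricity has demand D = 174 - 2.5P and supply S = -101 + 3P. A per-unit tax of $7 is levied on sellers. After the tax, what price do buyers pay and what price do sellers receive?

Buyers pay 592/11, sellers receive 515/11

Pre-tax equilibrium: P* = 50, Q* = 49.
Tax on sellers shifts supply to S = -101 + 3(P − 7) = -122 + 3P.
174 - 2.5P = -122 + 3P gives buyer price Pb = 592/11; sellers receive Ps = 592/11 − 7 = 515/11.
New quantity: Q = 174 − 2.5(592/11) = 434/11.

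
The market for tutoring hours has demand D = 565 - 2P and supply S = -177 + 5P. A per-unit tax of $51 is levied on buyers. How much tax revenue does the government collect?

Tax revenue = 100011/7

Pre-tax equilibrium: P* = 106, Q* = 353.
Tax on buyers shifts demand to D = 565 − 2(P + 51) = 463 - 2P.
463 - 2P = -177 + 5P gives seller price Ps = 640/7; buyers pay Pb = 640/7 + 51 = 997/7.
New quantity: Q = 565 − 2(997/7) = 1961/7.
Revenue = 51 × 1961/7 = 100011/7.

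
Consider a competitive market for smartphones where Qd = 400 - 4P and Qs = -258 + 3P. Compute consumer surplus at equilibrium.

Consumer surplus = 72

Equilibrium: 400 - 4P = -258 + 3P gives P* = 94, Q* = 24.
Demand choke price (Qd = 0): P = 100.
CS = ½(100 − 94)(24) = 72.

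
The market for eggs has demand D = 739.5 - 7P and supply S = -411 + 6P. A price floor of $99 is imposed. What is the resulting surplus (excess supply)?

Surplus = 136.5

Equilibrium price would be P* = 88.5, so the floor at 99 binds.
At P = 99: D = 46.5, S = 183.
Surplus = 183 − 46.5 = 136.5.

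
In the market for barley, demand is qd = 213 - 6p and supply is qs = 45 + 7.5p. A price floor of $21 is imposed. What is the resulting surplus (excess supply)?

Equilibrium price would be p* = 112/9, so the floor at 21 binds.
At p = 21: qd = 87, qs = 202.5.
Surplus = 202.5 − 87 = 115.5.

Surplus = 115.5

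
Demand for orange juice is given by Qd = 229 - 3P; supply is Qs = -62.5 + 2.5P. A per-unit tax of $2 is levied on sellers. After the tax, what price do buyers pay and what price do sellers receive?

Pre-tax equilibrium: P* = 53, Q* = 70.
Tax on sellers shifts supply to Qs = -62.5 + 2.5(P − 2) = -67.5 + 2.5P.
229 - 3P = -67.5 + 2.5P gives buyer price Pb = 593/11; sellers receive Ps = 593/11 − 2 = 571/11.
New quantity: Q = 229 − 3(593/11) = 740/11.

Buyers pay 593/11, sellers receive 571/11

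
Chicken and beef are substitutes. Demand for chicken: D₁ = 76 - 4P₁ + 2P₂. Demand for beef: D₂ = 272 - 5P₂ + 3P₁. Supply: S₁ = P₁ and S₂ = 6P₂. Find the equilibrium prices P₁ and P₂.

P₁ = 1380/49, P₂ = 1588/49

Market 1: 76 - 4P₁ + 2P₂ = P₁ → 5P₁ - 2P₂ = 76.
Market 2: 11P₂ - 3P₁ = 272.
Eliminating P₂: 11×(1) + 2×(2) gives 49P₁ = 1380, so P₁ = 1380/49.
Back-substitute into (2): P₂ = (272 + 3×1380/49) / 11 = 1588/49.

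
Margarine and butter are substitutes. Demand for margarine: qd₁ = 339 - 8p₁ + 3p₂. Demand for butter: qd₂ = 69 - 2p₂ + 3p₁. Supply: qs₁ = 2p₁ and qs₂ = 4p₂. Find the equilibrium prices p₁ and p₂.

p₁ = 747/17, p₂ = 569/17

Market 1: 339 - 8p₁ + 3p₂ = 2p₁ → 10p₁ - 3p₂ = 339.
Market 2: 6p₂ - 3p₁ = 69.
Eliminating p₂: 6×(1) + 3×(2) gives 51p₁ = 2241, so p₁ = 747/17.
Back-substitute into (2): p₂ = (69 + 3×747/17) / 6 = 569/17.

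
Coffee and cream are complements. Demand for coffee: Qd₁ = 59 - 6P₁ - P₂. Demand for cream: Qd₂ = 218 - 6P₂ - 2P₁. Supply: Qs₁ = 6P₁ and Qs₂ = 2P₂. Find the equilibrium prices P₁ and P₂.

P₁ = 127/47, P₂ = 1249/47

Market 1: 59 - 6P₁ - P₂ = 6P₁ → 12P₁ + P₂ = 59.
Market 2: 8P₂ + 2P₁ = 218.
Eliminating P₂: 8×(1) − 1×(2) gives 94P₁ = 254, so P₁ = 127/47.
Back-substitute into (2): P₂ = (218 − 2×127/47) / 8 = 1249/47.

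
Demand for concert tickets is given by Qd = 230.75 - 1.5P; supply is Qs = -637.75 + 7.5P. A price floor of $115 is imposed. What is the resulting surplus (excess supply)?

Surplus = 166.5

Equilibrium price would be P* = 96.5, so the floor at 115 binds.
At P = 115: Qd = 58.25, Qs = 224.75.
Surplus = 224.75 − 58.25 = 166.5.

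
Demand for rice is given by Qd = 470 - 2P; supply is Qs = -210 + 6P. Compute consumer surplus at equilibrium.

Equilibrium: 470 - 2P = -210 + 6P gives P* = 85, Q* = 300.
Demand choke price (Qd = 0): P = 235.
CS = ½(235 − 85)(300) = 22500.

Consumer surplus = 22500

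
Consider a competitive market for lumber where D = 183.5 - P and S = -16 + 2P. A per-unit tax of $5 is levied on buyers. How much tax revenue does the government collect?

Tax revenue = 1705/3

Pre-tax equilibrium: P* = 66.5, Q* = 117.
Tax on buyers shifts demand to D = 183.5 − 1(P + 5) = 178.5 - P.
178.5 - P = -16 + 2P gives seller price Ps = 389/6; buyers pay Pb = 389/6 + 5 = 419/6.
New quantity: Q = 183.5 − 1(419/6) = 341/3.
Revenue = 5 × 341/3 = 1705/3.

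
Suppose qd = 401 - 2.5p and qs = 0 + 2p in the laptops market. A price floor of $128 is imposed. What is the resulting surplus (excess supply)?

Equilibrium price would be p* = 802/9, so the floor at 128 binds.
At p = 128: qd = 81, qs = 256.
Surplus = 256 − 81 = 175.

Surplus = 175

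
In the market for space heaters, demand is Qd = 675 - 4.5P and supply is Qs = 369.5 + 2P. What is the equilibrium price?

P* = 47

Set Qd = Qs: 675 - 4.5P = 369.5 + 2P.
305.5 = 6.5P, so P* = 47.
Q* = 675 − 4.5(47) = 463.5.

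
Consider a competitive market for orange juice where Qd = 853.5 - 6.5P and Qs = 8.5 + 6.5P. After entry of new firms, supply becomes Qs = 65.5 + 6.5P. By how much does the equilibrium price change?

ΔP = -57/13

Original equilibrium: P* = 65, Q* = 431.
New equilibrium: 853.5 - 6.5P = 65.5 + 6.5P, so 788 = 13P and P' = 788/13; Q' = 853.5 − 6.5(788/13) = 459.5.
Change in price: 788/13 − 65 = -57/13.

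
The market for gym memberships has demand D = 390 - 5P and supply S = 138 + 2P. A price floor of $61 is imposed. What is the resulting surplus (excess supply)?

Surplus = 175

Equilibrium price would be P* = 36, so the floor at 61 binds.
At P = 61: D = 85, S = 260.
Surplus = 260 − 85 = 175.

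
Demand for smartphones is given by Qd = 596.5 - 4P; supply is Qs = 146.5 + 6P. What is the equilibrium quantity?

Q* = 416.5

Set Qd = Qs: 596.5 - 4P = 146.5 + 6P.
450 = 10P, so P* = 45.
Q* = 596.5 − 4(45) = 416.5.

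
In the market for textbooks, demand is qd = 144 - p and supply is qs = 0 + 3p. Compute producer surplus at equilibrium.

Producer surplus = 1944

Equilibrium: 144 - p = 0 + 3p gives p* = 36, q* = 108.
Supply starts at p = 0 (where qs = 0).
PS = ½(36 − 0)(108) = 1944.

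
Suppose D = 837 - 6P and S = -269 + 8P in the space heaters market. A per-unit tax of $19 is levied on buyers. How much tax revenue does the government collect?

Pre-tax equilibrium: P* = 79, Q* = 363.
Tax on buyers shifts demand to D = 837 − 6(P + 19) = 723 - 6P.
723 - 6P = -269 + 8P gives seller price Ps = 496/7; buyers pay Pb = 496/7 + 19 = 629/7.
New quantity: Q = 837 − 6(629/7) = 2085/7.
Revenue = 19 × 2085/7 = 39615/7.

Tax revenue = 39615/7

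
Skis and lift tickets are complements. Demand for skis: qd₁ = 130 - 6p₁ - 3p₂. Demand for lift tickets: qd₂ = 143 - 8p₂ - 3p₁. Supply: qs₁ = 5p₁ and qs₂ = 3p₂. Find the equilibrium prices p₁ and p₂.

p₁ = 8.9375, p₂ = 10.5625

Market 1: 130 - 6p₁ - 3p₂ = 5p₁ → 11p₁ + 3p₂ = 130.
Market 2: 11p₂ + 3p₁ = 143.
Eliminating p₂: 11×(1) − 3×(2) gives 112p₁ = 1001, so p₁ = 8.9375.
Back-substitute into (2): p₂ = (143 − 3×8.9375) / 11 = 10.5625.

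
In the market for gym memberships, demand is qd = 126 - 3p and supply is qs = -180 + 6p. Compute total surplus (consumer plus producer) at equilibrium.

Equilibrium: 126 - 3p = -180 + 6p gives p* = 34, q* = 24.
Demand choke price: p = 42; supply starts at p = 30.
CS = ½(42 − 34)(24) = 96; PS = ½(34 − 30)(24) = 48.

Total surplus = 144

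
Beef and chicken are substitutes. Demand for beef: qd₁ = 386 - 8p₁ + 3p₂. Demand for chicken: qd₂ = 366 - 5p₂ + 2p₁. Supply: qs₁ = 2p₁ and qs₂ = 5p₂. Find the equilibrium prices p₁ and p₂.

p₁ = 2479/47, p₂ = 2216/47

Market 1: 386 - 8p₁ + 3p₂ = 2p₁ → 10p₁ - 3p₂ = 386.
Market 2: 10p₂ - 2p₁ = 366.
Eliminating p₂: 10×(1) + 3×(2) gives 94p₁ = 4958, so p₁ = 2479/47.
Back-substitute into (2): p₂ = (366 + 2×2479/47) / 10 = 2216/47.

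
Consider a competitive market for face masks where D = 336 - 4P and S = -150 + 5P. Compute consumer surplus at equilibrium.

Equilibrium: 336 - 4P = -150 + 5P gives P* = 54, Q* = 120.
Demand choke price (D = 0): P = 84.
CS = ½(84 − 54)(120) = 1800.

Consumer surplus = 1800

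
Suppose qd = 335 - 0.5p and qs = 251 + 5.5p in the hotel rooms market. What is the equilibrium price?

p* = 14

Set qd = qs: 335 - 0.5p = 251 + 5.5p.
84 = 6p, so p* = 14.
q* = 335 − 0.5(14) = 328.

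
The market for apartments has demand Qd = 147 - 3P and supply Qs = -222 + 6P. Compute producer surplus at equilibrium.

Producer surplus = 48

Equilibrium: 147 - 3P = -222 + 6P gives P* = 41, Q* = 24.
Supply starts at P = 37 (where Qs = 0).
PS = ½(41 − 37)(24) = 48.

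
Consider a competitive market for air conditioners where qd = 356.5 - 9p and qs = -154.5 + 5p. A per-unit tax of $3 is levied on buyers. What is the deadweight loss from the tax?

Deadweight loss = 405/28

Pre-tax equilibrium: p* = 36.5, q* = 28.
Tax on buyers shifts demand to qd = 356.5 − 9(p + 3) = 329.5 - 9p.
329.5 - 9p = -154.5 + 5p gives seller price ps = 242/7; buyers pay pb = 242/7 + 3 = 263/7.
New quantity: q = 356.5 − 9(263/7) = 257/14.
DWL = ½ × 3 × (28 − 257/14) = 405/28.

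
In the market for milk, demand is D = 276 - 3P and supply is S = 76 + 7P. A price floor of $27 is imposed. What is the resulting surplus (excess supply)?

Surplus = 70

Equilibrium price would be P* = 20, so the floor at 27 binds.
At P = 27: D = 195, S = 265.
Surplus = 265 − 195 = 70.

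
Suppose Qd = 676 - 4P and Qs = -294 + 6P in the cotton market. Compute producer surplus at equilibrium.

Equilibrium: 676 - 4P = -294 + 6P gives P* = 97, Q* = 288.
Supply starts at P = 49 (where Qs = 0).
PS = ½(97 − 49)(288) = 6912.

Producer surplus = 6912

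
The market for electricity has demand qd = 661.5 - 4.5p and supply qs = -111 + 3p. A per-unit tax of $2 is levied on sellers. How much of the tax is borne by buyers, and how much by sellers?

Pre-tax equilibrium: p* = 103, q* = 198.
Tax on sellers shifts supply to qs = -111 + 3(p − 2) = -117 + 3p.
661.5 - 4.5p = -117 + 3p gives buyer price pb = 103.8; sellers receive ps = 103.8 − 2 = 101.8.
New quantity: q = 661.5 − 4.5(103.8) = 194.4.
Buyer burden = 103.8 − 103 = 0.8; seller burden = 103 − 101.8 = 1.2.

Buyers bear $0.8, sellers bear $1.2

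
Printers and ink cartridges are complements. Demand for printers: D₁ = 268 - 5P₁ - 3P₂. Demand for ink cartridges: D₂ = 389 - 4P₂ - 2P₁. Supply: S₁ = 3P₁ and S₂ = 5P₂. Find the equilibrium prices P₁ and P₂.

P₁ = 415/22, P₂ = 1288/33

Market 1: 268 - 5P₁ - 3P₂ = 3P₁ → 8P₁ + 3P₂ = 268.
Market 2: 9P₂ + 2P₁ = 389.
Eliminating P₂: 9×(1) − 3×(2) gives 66P₁ = 1245, so P₁ = 415/22.
Back-substitute into (2): P₂ = (389 − 2×415/22) / 9 = 1288/33.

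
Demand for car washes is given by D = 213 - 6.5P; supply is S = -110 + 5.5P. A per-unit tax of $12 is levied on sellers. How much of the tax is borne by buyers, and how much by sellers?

Pre-tax equilibrium: P* = 323/12, Q* = 913/24.
Tax on sellers shifts supply to S = -110 + 5.5(P − 12) = -176 + 5.5P.
213 - 6.5P = -176 + 5.5P gives buyer price Pb = 389/12; sellers receive Ps = 389/12 − 12 = 245/12.
New quantity: Q = 213 − 6.5(389/12) = 55/24.
Buyer burden = 389/12 − 323/12 = 5.5; seller burden = 323/12 − 245/12 = 6.5.

Buyers bear $5.5, sellers bear $6.5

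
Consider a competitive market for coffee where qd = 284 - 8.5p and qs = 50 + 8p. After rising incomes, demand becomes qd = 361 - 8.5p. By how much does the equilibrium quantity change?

Original equilibrium: p* = 156/11, q* = 1798/11.
New equilibrium: 361 - 8.5p = 50 + 8p, so 311 = 16.5p and p' = 622/33; q' = 361 − 8.5(622/33) = 6626/33.
Change in quantity: 6626/33 − 1798/11 = 112/3.

Δq = 112/3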